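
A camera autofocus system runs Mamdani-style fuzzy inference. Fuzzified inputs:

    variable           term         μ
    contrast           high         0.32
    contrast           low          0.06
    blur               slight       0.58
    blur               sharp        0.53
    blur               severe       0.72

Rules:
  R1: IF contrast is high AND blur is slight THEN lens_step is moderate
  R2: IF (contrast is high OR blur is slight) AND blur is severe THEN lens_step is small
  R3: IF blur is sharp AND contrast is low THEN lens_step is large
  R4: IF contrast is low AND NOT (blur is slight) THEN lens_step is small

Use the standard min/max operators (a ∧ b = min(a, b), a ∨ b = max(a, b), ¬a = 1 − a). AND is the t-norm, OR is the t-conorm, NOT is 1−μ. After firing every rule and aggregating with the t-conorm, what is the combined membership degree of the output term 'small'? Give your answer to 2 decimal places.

0.58

R1: high=0.32, slight=0.58; AND[min(a, b)] → w = 0.32
R2: (high=0.32 OR slight=0.58) = 0.58; AND[min(a, b)] with severe=0.72 → w = 0.58
R3: sharp=0.53, low=0.06; AND[min(a, b)] → w = 0.06
R4: low=0.06, ¬slight=1−0.58=0.42; AND[min(a, b)] → w = 0.06
Rules with consequent 'small': {R2, R4} → strengths 0.58, 0.06
Aggregate via t-conorm [max(a, b)]: 0.58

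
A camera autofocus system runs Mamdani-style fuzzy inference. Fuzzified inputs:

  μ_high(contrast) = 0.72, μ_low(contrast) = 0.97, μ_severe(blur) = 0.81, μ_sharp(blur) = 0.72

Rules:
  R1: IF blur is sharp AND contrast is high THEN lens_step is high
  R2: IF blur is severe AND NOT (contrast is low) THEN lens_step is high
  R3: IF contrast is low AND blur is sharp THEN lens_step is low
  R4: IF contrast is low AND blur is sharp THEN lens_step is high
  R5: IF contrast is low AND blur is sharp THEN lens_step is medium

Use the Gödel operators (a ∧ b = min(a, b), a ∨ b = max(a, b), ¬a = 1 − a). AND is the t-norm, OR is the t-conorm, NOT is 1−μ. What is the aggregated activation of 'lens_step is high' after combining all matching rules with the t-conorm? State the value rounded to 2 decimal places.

R1: sharp=0.72, high=0.72; AND[min(a, b)] → w = 0.72
R2: severe=0.81, ¬low=1−0.97=0.03; AND[min(a, b)] → w = 0.03
R3: low=0.97, sharp=0.72; AND[min(a, b)] → w = 0.72
R4: low=0.97, sharp=0.72; AND[min(a, b)] → w = 0.72
R5: low=0.97, sharp=0.72; AND[min(a, b)] → w = 0.72
Rules with consequent 'high': {R1, R2, R4} → strengths 0.72, 0.03, 0.72
Aggregate via t-conorm [max(a, b)]: 0.72

0.72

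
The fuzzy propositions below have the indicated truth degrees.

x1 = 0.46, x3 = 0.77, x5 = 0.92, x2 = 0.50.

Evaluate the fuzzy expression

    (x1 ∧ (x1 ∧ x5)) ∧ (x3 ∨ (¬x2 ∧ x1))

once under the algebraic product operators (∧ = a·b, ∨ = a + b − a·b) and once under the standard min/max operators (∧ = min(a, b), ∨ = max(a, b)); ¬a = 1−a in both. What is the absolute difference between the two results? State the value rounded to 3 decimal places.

0.300

Under algebraic product:
  x1 ∧ x5 = a·b on (0.4600, 0.9200) = 0.4232
  x1 ∧ (x1 ∧ x5) = a·b on (0.4600, 0.4232) = 0.1947
  ¬x2 = 1 − 0.5000 = 0.5000
  ¬x2 ∧ x1 = a·b on (0.5000, 0.4600) = 0.2300
  x3 ∨ (¬x2 ∧ x1) = a + b − a·b on (0.7700, 0.2300) = 0.8229
  (x1 ∧ (x1 ∧ x5)) ∧ (x3 ∨ (¬x2 ∧ x1)) = a·b on (0.1947, 0.8229) = 0.1602
  → value = 0.1602
Under standard min/max:
  x1 ∧ x5 = min(a, b) on (0.46, 0.92) = 0.46
  x1 ∧ (x1 ∧ x5) = min(a, b) on (0.46, 0.46) = 0.46
  ¬x2 = 1 − 0.50 = 0.50
  ¬x2 ∧ x1 = min(a, b) on (0.50, 0.46) = 0.46
  x3 ∨ (¬x2 ∧ x1) = max(a, b) on (0.77, 0.46) = 0.77
  (x1 ∧ (x1 ∧ x5)) ∧ (x3 ∨ (¬x2 ∧ x1)) = min(a, b) on (0.46, 0.77) = 0.46
  → value = 0.4600
|0.1602 − 0.4600| = 0.300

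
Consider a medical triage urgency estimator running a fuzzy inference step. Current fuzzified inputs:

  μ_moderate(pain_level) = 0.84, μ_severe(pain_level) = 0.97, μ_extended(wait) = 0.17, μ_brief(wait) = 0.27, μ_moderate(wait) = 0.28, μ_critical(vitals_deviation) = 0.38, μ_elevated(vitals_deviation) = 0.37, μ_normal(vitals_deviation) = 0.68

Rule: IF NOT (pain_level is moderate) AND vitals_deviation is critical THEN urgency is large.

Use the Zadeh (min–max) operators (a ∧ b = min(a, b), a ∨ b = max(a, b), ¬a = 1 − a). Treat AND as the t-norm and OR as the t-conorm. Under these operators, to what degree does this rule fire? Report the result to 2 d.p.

0.16

firing strength: ¬moderate=1−0.84=0.16, critical=0.38; AND[min(a, b)] → w = 0.16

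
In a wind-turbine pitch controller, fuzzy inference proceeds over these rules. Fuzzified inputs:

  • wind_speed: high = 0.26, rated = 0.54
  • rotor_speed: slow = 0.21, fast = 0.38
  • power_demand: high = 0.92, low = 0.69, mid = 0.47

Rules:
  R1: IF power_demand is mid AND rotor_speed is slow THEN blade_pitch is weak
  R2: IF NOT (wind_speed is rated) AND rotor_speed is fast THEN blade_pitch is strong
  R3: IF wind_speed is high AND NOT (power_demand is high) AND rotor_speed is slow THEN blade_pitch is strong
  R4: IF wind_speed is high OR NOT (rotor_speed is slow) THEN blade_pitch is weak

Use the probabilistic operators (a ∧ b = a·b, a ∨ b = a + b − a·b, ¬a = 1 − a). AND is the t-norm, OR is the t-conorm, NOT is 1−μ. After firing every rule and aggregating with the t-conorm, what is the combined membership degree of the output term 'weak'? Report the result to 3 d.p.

0.860

R1: mid=0.47, slow=0.21; AND[a·b] → w = 0.0987
R2: ¬rated=1−0.54=0.46, fast=0.38; AND[a·b] → w = 0.1748
R3: high=0.26, ¬high=1−0.92=0.08, slow=0.21; AND[a·b] → w = 0.0044
R4: high=0.26, ¬slow=1−0.21=0.79; OR[a + b − a·b] → w = 0.8446
Rules with consequent 'weak': {R1, R4} → strengths 0.0987, 0.8446
Aggregate via t-conorm [a + b − a·b]: 0.8599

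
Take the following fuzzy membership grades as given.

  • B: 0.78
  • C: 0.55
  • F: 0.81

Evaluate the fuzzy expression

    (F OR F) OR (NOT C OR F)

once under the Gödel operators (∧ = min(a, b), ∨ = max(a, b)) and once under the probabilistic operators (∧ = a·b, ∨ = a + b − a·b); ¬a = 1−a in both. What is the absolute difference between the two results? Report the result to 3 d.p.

Under Gödel:
  F OR F = max(a, b) on (0.81, 0.81) = 0.81
  NOT C = 1 − 0.55 = 0.45
  NOT C OR F = max(a, b) on (0.45, 0.81) = 0.81
  (F OR F) OR (NOT C OR F) = max(a, b) on (0.81, 0.81) = 0.81
  → value = 0.8100
Under probabilistic:
  F OR F = a + b − a·b on (0.8100, 0.8100) = 0.9639
  NOT C = 1 − 0.5500 = 0.4500
  NOT C OR F = a + b − a·b on (0.4500, 0.8100) = 0.8955
  (F OR F) OR (NOT C OR F) = a + b − a·b on (0.9639, 0.8955) = 0.9962
  → value = 0.9962
|0.8100 − 0.9962| = 0.186

0.186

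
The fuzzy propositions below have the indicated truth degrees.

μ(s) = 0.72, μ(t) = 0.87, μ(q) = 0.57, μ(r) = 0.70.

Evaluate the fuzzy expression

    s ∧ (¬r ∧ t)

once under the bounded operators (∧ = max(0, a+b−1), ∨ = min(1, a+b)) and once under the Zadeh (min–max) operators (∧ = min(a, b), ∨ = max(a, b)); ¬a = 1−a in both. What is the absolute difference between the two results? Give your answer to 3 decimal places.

0.300

Under bounded:
  ¬r = 1 − 0.70 = 0.30
  ¬r ∧ t = max(0, a+b−1) on (0.30, 0.87) = 0.17
  s ∧ (¬r ∧ t) = max(0, a+b−1) on (0.72, 0.17) = 0.00
  → value = 0.0000
Under Zadeh (min–max):
  ¬r = 1 − 0.70 = 0.30
  ¬r ∧ t = min(a, b) on (0.30, 0.87) = 0.30
  s ∧ (¬r ∧ t) = min(a, b) on (0.72, 0.30) = 0.30
  → value = 0.3000
|0.0000 − 0.3000| = 0.300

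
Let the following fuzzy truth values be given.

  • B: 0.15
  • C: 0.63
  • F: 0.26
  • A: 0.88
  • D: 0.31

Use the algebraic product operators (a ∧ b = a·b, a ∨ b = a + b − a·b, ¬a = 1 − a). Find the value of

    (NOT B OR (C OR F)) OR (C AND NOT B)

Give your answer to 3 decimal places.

0.981

NOT B = 1 − 0.1500 = 0.8500
C OR F = a + b − a·b on (0.6300, 0.2600) = 0.7262
NOT B OR (C OR F) = a + b − a·b on (0.8500, 0.7262) = 0.9589
NOT B = 1 − 0.1500 = 0.8500
C AND NOT B = a·b on (0.6300, 0.8500) = 0.5355
(NOT B OR (C OR F)) OR (C AND NOT B) = a + b − a·b on (0.9589, 0.5355) = 0.9809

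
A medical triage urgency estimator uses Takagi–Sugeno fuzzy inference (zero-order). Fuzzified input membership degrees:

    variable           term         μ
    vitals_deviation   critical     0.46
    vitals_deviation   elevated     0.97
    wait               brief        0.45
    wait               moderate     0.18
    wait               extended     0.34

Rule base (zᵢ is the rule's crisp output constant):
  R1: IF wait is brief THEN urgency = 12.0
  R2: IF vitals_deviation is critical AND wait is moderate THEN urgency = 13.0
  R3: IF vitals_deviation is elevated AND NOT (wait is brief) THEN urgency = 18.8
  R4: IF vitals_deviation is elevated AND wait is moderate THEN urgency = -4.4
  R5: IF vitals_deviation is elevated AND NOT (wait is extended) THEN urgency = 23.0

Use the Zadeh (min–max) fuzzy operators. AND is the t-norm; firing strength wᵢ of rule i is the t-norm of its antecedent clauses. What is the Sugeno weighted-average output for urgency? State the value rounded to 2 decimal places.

R1 (z=12.0): brief=0.45 → w = 0.45
R2 (z=13.0): critical=0.46, moderate=0.18; AND[min(a, b)] → w = 0.18
R3 (z=18.8): elevated=0.97, ¬brief=1−0.45=0.55; AND[min(a, b)] → w = 0.55
R4 (z=-4.4): elevated=0.97, moderate=0.18; AND[min(a, b)] → w = 0.18
R5 (z=23.0): elevated=0.97, ¬extended=1−0.34=0.66; AND[min(a, b)] → w = 0.66
Weighted average = (0.45·12.0 + 0.18·13.0 + 0.55·18.8 + 0.18·-4.4 + 0.66·23.0) / (0.45 + 0.18 + 0.55 + 0.18 + 0.66)
  = 32.4680 / 2.0200 = 16.07

16.07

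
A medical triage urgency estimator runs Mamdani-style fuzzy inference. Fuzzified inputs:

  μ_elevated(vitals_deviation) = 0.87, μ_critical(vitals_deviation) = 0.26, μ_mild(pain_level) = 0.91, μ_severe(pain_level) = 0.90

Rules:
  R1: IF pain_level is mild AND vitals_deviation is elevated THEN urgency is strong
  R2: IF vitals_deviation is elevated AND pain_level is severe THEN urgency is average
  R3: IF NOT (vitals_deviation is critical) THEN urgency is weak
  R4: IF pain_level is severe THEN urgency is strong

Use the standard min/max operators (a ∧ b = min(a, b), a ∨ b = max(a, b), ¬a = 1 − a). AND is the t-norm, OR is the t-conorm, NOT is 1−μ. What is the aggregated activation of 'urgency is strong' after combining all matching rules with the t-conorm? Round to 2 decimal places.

R1: mild=0.91, elevated=0.87; AND[min(a, b)] → w = 0.87
R2: elevated=0.87, severe=0.90; AND[min(a, b)] → w = 0.87
R3: ¬critical=1−0.26=0.74 → w = 0.74
R4: severe=0.90 → w = 0.90
Rules with consequent 'strong': {R1, R4} → strengths 0.87, 0.90
Aggregate via t-conorm [max(a, b)]: 0.90

0.90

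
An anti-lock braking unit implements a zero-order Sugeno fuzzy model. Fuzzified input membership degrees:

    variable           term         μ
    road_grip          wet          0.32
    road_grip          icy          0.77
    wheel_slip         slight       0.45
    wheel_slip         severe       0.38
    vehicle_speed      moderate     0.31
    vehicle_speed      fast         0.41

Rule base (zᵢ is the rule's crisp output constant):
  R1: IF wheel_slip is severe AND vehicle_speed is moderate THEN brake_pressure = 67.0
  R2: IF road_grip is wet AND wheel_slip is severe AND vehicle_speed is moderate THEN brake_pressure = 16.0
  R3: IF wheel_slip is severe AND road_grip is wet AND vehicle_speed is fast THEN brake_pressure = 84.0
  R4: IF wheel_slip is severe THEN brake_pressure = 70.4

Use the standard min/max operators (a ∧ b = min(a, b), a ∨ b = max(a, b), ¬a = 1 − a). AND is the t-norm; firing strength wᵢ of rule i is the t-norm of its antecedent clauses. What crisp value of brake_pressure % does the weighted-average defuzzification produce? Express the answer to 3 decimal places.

60.123

R1 (z=67.0): severe=0.38, moderate=0.31; AND[min(a, b)] → w = 0.31
R2 (z=16.0): wet=0.32, severe=0.38, moderate=0.31; AND[min(a, b)] → w = 0.31
R3 (z=84.0): severe=0.38, wet=0.32, fast=0.41; AND[min(a, b)] → w = 0.32
R4 (z=70.4): severe=0.38 → w = 0.38
Weighted average = (0.31·67.0 + 0.31·16.0 + 0.32·84.0 + 0.38·70.4) / (0.31 + 0.31 + 0.32 + 0.38)
  = 79.3620 / 1.3200 = 60.123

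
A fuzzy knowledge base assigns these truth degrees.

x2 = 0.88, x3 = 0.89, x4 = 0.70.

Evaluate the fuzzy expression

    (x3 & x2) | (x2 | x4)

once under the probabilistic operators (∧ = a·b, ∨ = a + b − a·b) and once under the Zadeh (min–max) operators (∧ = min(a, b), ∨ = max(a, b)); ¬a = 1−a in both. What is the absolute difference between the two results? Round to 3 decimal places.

Under probabilistic:
  x3 & x2 = a·b on (0.8900, 0.8800) = 0.7832
  x2 | x4 = a + b − a·b on (0.8800, 0.7000) = 0.9640
  (x3 & x2) | (x2 | x4) = a + b − a·b on (0.7832, 0.9640) = 0.9922
  → value = 0.9922
Under Zadeh (min–max):
  x3 & x2 = min(a, b) on (0.89, 0.88) = 0.88
  x2 | x4 = max(a, b) on (0.88, 0.70) = 0.88
  (x3 & x2) | (x2 | x4) = max(a, b) on (0.88, 0.88) = 0.88
  → value = 0.8800
|0.9922 − 0.8800| = 0.112

0.112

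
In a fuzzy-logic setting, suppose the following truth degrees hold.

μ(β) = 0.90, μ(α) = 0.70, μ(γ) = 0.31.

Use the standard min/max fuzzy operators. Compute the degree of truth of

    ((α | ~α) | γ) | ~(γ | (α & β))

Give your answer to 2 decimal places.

0.70

~α = 1 − 0.70 = 0.30
α | ~α = max(a, b) on (0.70, 0.30) = 0.70
(α | ~α) | γ = max(a, b) on (0.70, 0.31) = 0.70
α & β = min(a, b) on (0.70, 0.90) = 0.70
γ | (α & β) = max(a, b) on (0.31, 0.70) = 0.70
~(γ | (α & β)) = 1 − 0.70 = 0.30
((α | ~α) | γ) | ~(γ | (α & β)) = max(a, b) on (0.70, 0.30) = 0.70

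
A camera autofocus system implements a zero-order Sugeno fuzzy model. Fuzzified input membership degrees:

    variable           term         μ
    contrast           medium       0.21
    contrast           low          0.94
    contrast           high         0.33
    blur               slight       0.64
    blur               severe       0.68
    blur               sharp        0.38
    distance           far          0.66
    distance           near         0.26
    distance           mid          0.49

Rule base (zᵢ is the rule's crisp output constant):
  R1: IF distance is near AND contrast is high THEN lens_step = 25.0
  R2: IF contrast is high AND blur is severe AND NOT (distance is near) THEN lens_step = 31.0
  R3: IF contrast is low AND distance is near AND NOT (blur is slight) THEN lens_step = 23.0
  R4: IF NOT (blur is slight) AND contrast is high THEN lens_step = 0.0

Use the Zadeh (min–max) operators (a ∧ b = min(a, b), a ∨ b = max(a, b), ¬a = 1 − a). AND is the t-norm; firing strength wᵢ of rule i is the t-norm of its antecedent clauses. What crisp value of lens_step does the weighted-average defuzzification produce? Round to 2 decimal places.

R1 (z=25.0): near=0.26, high=0.33; AND[min(a, b)] → w = 0.26
R2 (z=31.0): high=0.33, severe=0.68, ¬near=1−0.26=0.74; AND[min(a, b)] → w = 0.33
R3 (z=23.0): low=0.94, near=0.26, ¬slight=1−0.64=0.36; AND[min(a, b)] → w = 0.26
R4 (z=0.0): ¬slight=1−0.64=0.36, high=0.33; AND[min(a, b)] → w = 0.33
Weighted average = (0.26·25.0 + 0.33·31.0 + 0.26·23.0 + 0.33·0.0) / (0.26 + 0.33 + 0.26 + 0.33)
  = 22.7100 / 1.1800 = 19.25

19.25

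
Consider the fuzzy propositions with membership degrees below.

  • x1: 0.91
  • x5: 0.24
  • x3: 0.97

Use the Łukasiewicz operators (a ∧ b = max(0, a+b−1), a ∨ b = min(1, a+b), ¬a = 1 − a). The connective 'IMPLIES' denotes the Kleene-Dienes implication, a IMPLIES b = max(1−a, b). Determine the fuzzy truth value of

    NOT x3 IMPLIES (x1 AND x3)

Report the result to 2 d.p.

0.97

NOT x3 = 1 − 0.97 = 0.03
x1 AND x3 = max(0, a+b−1) on (0.91, 0.97) = 0.88
NOT x3 IMPLIES (x1 AND x3)  [Kleene-Dienes: max(1−a, b)] with a=0.03, b=0.88 → 0.97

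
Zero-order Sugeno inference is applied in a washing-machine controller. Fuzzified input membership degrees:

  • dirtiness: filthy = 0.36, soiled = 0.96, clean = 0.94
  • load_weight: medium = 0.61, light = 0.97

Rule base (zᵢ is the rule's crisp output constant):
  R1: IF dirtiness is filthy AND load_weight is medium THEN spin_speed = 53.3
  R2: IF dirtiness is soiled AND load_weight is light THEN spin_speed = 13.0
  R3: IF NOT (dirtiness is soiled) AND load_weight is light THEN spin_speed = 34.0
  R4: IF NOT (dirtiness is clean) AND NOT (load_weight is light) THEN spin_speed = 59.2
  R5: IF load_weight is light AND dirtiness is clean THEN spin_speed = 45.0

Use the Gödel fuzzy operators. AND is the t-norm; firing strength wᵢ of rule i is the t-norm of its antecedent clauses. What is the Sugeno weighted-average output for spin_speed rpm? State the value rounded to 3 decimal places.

R1 (z=53.3): filthy=0.36, medium=0.61; AND[min(a, b)] → w = 0.36
R2 (z=13.0): soiled=0.96, light=0.97; AND[min(a, b)] → w = 0.96
R3 (z=34.0): ¬soiled=1−0.96=0.04, light=0.97; AND[min(a, b)] → w = 0.04
R4 (z=59.2): ¬clean=1−0.94=0.06, ¬light=1−0.97=0.03; AND[min(a, b)] → w = 0.03
R5 (z=45.0): light=0.97, clean=0.94; AND[min(a, b)] → w = 0.94
Weighted average = (0.36·53.3 + 0.96·13.0 + 0.04·34.0 + 0.03·59.2 + 0.94·45.0) / (0.36 + 0.96 + 0.04 + 0.03 + 0.94)
  = 77.1040 / 2.3300 = 33.092

33.092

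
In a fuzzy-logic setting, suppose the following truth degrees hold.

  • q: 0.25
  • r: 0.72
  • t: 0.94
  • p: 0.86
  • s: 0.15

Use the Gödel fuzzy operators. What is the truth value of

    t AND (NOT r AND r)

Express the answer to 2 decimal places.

0.28

NOT r = 1 − 0.72 = 0.28
NOT r AND r = min(a, b) on (0.28, 0.72) = 0.28
t AND (NOT r AND r) = min(a, b) on (0.94, 0.28) = 0.28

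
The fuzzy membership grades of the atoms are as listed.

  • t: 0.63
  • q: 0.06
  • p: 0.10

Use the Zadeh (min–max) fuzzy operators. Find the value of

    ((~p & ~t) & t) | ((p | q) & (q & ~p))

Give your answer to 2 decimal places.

~p = 1 − 0.10 = 0.90
~t = 1 − 0.63 = 0.37
~p & ~t = min(a, b) on (0.90, 0.37) = 0.37
(~p & ~t) & t = min(a, b) on (0.37, 0.63) = 0.37
p | q = max(a, b) on (0.10, 0.06) = 0.10
~p = 1 − 0.10 = 0.90
q & ~p = min(a, b) on (0.06, 0.90) = 0.06
(p | q) & (q & ~p) = min(a, b) on (0.10, 0.06) = 0.06
((~p & ~t) & t) | ((p | q) & (q & ~p)) = max(a, b) on (0.37, 0.06) = 0.37

0.37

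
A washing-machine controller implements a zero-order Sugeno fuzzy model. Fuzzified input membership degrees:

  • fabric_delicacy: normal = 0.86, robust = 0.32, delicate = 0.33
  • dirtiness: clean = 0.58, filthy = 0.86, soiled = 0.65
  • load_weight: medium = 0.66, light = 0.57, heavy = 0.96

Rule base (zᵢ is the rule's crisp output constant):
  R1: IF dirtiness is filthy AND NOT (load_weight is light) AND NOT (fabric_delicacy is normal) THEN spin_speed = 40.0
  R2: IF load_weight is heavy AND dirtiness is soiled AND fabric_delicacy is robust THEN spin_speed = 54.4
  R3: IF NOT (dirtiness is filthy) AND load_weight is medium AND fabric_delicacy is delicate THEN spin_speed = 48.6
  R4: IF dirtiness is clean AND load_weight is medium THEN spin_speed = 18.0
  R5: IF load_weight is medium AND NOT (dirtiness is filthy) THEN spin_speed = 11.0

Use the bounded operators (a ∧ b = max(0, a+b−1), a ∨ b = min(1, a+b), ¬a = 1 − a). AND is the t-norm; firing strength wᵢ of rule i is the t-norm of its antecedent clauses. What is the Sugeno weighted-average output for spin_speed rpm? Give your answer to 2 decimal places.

R1 (z=40.0): filthy=0.86, ¬light=1−0.57=0.43, ¬normal=1−0.86=0.14; AND[max(0, a+b−1)] → w = 0.00
R2 (z=54.4): heavy=0.96, soiled=0.65, robust=0.32; AND[max(0, a+b−1)] → w = 0.00
R3 (z=48.6): ¬filthy=1−0.86=0.14, medium=0.66, delicate=0.33; AND[max(0, a+b−1)] → w = 0.00
R4 (z=18.0): clean=0.58, medium=0.66; AND[max(0, a+b−1)] → w = 0.24
R5 (z=11.0): medium=0.66, ¬filthy=1−0.86=0.14; AND[max(0, a+b−1)] → w = 0.00
Weighted average = (0.00·40.0 + 0.00·54.4 + 0.00·48.6 + 0.24·18.0 + 0.00·11.0) / (0.00 + 0.00 + 0.00 + 0.24 + 0.00)
  = 4.3200 / 0.2400 = 18.00

18.00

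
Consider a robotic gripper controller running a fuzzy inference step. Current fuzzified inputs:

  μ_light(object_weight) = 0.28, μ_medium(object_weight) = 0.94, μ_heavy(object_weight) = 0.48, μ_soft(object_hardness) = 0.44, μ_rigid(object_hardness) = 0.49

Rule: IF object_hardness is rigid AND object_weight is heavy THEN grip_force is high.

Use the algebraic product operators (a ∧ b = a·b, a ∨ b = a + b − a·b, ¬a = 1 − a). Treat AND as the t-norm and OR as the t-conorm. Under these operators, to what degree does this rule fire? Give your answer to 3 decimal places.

0.235

firing strength: rigid=0.49, heavy=0.48; AND[a·b] → w = 0.2352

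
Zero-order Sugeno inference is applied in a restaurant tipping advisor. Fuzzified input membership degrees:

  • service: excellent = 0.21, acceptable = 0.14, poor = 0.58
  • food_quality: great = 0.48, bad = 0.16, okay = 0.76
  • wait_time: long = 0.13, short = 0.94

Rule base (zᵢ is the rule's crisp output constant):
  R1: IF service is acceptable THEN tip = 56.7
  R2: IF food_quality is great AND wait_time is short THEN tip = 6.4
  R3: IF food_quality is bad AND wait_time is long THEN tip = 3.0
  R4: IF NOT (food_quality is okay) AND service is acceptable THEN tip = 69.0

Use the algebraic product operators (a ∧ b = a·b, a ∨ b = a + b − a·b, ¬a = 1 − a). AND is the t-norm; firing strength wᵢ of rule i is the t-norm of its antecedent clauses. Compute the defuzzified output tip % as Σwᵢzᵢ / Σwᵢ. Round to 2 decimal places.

R1 (z=56.7): acceptable=0.14 → w = 0.1400
R2 (z=6.4): great=0.48, short=0.94; AND[a·b] → w = 0.4512
R3 (z=3.0): bad=0.16, long=0.13; AND[a·b] → w = 0.0208
R4 (z=69.0): ¬okay=1−0.76=0.24, acceptable=0.14; AND[a·b] → w = 0.0336
Weighted average = (0.1400·56.7 + 0.4512·6.4 + 0.0208·3.0 + 0.0336·69.0) / (0.1400 + 0.4512 + 0.0208 + 0.0336)
  = 13.2065 / 0.6456 = 20.46

20.46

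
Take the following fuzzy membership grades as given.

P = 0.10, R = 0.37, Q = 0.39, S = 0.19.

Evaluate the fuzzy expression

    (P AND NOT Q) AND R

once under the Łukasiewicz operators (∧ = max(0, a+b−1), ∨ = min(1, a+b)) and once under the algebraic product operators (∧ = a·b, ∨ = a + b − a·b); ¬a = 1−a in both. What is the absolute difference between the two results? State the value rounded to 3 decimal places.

0.023

Under Łukasiewicz:
  NOT Q = 1 − 0.39 = 0.61
  P AND NOT Q = max(0, a+b−1) on (0.10, 0.61) = 0.00
  (P AND NOT Q) AND R = max(0, a+b−1) on (0.00, 0.37) = 0.00
  → value = 0.0000
Under algebraic product:
  NOT Q = 1 − 0.3900 = 0.6100
  P AND NOT Q = a·b on (0.1000, 0.6100) = 0.0610
  (P AND NOT Q) AND R = a·b on (0.0610, 0.3700) = 0.0226
  → value = 0.0226
|0.0000 − 0.0226| = 0.023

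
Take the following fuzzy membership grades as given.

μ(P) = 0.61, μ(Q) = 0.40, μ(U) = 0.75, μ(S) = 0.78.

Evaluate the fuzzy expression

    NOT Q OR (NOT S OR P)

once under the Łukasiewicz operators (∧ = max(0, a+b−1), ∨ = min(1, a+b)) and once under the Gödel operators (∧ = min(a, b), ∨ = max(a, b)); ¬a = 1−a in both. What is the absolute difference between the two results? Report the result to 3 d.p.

Under Łukasiewicz:
  NOT Q = 1 − 0.40 = 0.60
  NOT S = 1 − 0.78 = 0.22
  NOT S OR P = min(1, a+b) on (0.22, 0.61) = 0.83
  NOT Q OR (NOT S OR P) = min(1, a+b) on (0.60, 0.83) = 1.00
  → value = 1.0000
Under Gödel:
  NOT Q = 1 − 0.40 = 0.60
  NOT S = 1 − 0.78 = 0.22
  NOT S OR P = max(a, b) on (0.22, 0.61) = 0.61
  NOT Q OR (NOT S OR P) = max(a, b) on (0.60, 0.61) = 0.61
  → value = 0.6100
|1.0000 − 0.6100| = 0.390

0.390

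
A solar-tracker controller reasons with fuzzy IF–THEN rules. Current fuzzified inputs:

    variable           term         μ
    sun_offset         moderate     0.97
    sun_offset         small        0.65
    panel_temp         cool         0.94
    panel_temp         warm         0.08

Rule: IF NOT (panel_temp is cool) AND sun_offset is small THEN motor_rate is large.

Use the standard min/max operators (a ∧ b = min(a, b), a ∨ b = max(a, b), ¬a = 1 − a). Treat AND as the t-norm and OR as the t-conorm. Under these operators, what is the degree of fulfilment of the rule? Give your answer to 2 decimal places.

firing strength: ¬cool=1−0.94=0.06, small=0.65; AND[min(a, b)] → w = 0.06

0.06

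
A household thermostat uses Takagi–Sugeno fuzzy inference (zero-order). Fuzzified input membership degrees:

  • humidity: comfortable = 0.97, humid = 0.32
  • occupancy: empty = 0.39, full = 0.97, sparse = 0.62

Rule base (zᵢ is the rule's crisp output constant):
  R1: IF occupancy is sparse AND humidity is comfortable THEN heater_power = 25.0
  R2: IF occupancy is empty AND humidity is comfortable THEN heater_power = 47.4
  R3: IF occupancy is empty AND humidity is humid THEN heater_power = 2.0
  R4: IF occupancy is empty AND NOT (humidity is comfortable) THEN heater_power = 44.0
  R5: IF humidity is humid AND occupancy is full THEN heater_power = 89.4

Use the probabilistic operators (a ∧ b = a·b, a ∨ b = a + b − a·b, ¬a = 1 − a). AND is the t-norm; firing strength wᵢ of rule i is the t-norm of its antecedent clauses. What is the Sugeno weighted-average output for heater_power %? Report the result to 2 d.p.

43.10

R1 (z=25.0): sparse=0.62, comfortable=0.97; AND[a·b] → w = 0.6014
R2 (z=47.4): empty=0.39, comfortable=0.97; AND[a·b] → w = 0.3783
R3 (z=2.0): empty=0.39, humid=0.32; AND[a·b] → w = 0.1248
R4 (z=44.0): empty=0.39, ¬comfortable=1−0.97=0.03; AND[a·b] → w = 0.0117
R5 (z=89.4): humid=0.32, full=0.97; AND[a·b] → w = 0.3104
Weighted average = (0.6014·25.0 + 0.3783·47.4 + 0.1248·2.0 + 0.0117·44.0 + 0.3104·89.4) / (0.6014 + 0.3783 + 0.1248 + 0.0117 + 0.3104)
  = 61.4806 / 1.4266 = 43.10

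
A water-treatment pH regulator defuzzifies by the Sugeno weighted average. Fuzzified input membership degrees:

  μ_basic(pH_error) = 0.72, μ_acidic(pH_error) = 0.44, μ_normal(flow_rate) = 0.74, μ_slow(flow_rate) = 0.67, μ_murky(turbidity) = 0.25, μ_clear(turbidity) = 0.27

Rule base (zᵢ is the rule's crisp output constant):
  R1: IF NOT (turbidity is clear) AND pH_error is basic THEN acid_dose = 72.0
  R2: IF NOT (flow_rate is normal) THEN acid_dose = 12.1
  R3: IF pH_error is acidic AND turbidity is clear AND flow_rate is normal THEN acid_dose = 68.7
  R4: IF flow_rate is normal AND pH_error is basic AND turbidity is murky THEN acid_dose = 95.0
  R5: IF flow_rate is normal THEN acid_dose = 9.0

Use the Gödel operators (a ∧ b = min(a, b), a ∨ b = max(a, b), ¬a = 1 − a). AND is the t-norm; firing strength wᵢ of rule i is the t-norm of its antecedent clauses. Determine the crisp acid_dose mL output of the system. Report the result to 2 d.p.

R1 (z=72.0): ¬clear=1−0.27=0.73, basic=0.72; AND[min(a, b)] → w = 0.72
R2 (z=12.1): ¬normal=1−0.74=0.26 → w = 0.26
R3 (z=68.7): acidic=0.44, clear=0.27, normal=0.74; AND[min(a, b)] → w = 0.27
R4 (z=95.0): normal=0.74, basic=0.72, murky=0.25; AND[min(a, b)] → w = 0.25
R5 (z=9.0): normal=0.74 → w = 0.74
Weighted average = (0.72·72.0 + 0.26·12.1 + 0.27·68.7 + 0.25·95.0 + 0.74·9.0) / (0.72 + 0.26 + 0.27 + 0.25 + 0.74)
  = 103.9450 / 2.2400 = 46.40

46.40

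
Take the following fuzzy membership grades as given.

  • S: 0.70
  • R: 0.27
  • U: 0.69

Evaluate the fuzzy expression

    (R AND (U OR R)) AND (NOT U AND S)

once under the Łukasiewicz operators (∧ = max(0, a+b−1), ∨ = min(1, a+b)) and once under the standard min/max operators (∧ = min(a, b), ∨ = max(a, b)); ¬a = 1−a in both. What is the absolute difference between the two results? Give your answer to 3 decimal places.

Under Łukasiewicz:
  U OR R = min(1, a+b) on (0.69, 0.27) = 0.96
  R AND (U OR R) = max(0, a+b−1) on (0.27, 0.96) = 0.23
  NOT U = 1 − 0.69 = 0.31
  NOT U AND S = max(0, a+b−1) on (0.31, 0.70) = 0.01
  (R AND (U OR R)) AND (NOT U AND S) = max(0, a+b−1) on (0.23, 0.01) = 0.00
  → value = 0.0000
Under standard min/max:
  U OR R = max(a, b) on (0.69, 0.27) = 0.69
  R AND (U OR R) = min(a, b) on (0.27, 0.69) = 0.27
  NOT U = 1 − 0.69 = 0.31
  NOT U AND S = min(a, b) on (0.31, 0.70) = 0.31
  (R AND (U OR R)) AND (NOT U AND S) = min(a, b) on (0.27, 0.31) = 0.27
  → value = 0.2700
|0.0000 − 0.2700| = 0.270

0.270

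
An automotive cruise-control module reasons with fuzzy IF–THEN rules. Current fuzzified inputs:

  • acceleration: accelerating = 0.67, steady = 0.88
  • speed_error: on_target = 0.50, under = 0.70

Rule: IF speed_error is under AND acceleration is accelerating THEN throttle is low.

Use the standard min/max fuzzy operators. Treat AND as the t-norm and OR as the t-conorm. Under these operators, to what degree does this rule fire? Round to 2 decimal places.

firing strength: under=0.70, accelerating=0.67; AND[min(a, b)] → w = 0.67

0.67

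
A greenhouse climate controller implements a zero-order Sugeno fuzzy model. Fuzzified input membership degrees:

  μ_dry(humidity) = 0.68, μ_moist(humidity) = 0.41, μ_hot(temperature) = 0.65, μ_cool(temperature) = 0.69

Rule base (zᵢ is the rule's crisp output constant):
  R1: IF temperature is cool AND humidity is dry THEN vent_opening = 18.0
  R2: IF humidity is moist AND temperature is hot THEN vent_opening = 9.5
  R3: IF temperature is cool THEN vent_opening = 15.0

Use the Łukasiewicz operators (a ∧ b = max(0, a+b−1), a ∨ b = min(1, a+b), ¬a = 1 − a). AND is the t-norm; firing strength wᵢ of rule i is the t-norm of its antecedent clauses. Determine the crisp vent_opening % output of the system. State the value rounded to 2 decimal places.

R1 (z=18.0): cool=0.69, dry=0.68; AND[max(0, a+b−1)] → w = 0.37
R2 (z=9.5): moist=0.41, hot=0.65; AND[max(0, a+b−1)] → w = 0.06
R3 (z=15.0): cool=0.69 → w = 0.69
Weighted average = (0.37·18.0 + 0.06·9.5 + 0.69·15.0) / (0.37 + 0.06 + 0.69)
  = 17.5800 / 1.1200 = 15.70

15.70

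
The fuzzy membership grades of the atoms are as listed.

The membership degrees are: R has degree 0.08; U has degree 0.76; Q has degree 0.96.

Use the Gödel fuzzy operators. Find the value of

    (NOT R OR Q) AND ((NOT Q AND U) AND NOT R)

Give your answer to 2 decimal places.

NOT R = 1 − 0.08 = 0.92
NOT R OR Q = max(a, b) on (0.92, 0.96) = 0.96
NOT Q = 1 − 0.96 = 0.04
NOT Q AND U = min(a, b) on (0.04, 0.76) = 0.04
NOT R = 1 − 0.08 = 0.92
(NOT Q AND U) AND NOT R = min(a, b) on (0.04, 0.92) = 0.04
(NOT R OR Q) AND ((NOT Q AND U) AND NOT R) = min(a, b) on (0.96, 0.04) = 0.04

0.04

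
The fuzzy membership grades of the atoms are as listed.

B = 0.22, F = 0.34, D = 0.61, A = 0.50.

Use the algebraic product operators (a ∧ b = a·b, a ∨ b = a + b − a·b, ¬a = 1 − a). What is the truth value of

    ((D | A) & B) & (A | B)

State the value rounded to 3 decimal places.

D | A = a + b − a·b on (0.6100, 0.5000) = 0.8050
(D | A) & B = a·b on (0.8050, 0.2200) = 0.1771
A | B = a + b − a·b on (0.5000, 0.2200) = 0.6100
((D | A) & B) & (A | B) = a·b on (0.1771, 0.6100) = 0.1080

0.108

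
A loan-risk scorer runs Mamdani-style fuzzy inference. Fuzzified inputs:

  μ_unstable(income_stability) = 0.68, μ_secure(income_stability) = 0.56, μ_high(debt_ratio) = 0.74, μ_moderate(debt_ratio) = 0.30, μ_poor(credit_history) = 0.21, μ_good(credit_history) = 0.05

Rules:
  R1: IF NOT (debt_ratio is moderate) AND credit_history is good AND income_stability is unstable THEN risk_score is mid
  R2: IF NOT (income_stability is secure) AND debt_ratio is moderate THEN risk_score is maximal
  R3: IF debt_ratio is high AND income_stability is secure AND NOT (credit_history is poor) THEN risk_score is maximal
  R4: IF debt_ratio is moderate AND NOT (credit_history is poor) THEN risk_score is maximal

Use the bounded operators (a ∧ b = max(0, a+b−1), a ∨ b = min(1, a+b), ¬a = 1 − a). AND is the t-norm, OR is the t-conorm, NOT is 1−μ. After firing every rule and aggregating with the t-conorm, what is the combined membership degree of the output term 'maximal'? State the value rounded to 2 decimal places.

R1: ¬moderate=1−0.30=0.70, good=0.05, unstable=0.68; AND[max(0, a+b−1)] → w = 0.00
R2: ¬secure=1−0.56=0.44, moderate=0.30; AND[max(0, a+b−1)] → w = 0.00
R3: high=0.74, secure=0.56, ¬poor=1−0.21=0.79; AND[max(0, a+b−1)] → w = 0.09
R4: moderate=0.30, ¬poor=1−0.21=0.79; AND[max(0, a+b−1)] → w = 0.09
Rules with consequent 'maximal': {R2, R3, R4} → strengths 0.00, 0.09, 0.09
Aggregate via t-conorm [min(1, a+b)]: 0.18

0.18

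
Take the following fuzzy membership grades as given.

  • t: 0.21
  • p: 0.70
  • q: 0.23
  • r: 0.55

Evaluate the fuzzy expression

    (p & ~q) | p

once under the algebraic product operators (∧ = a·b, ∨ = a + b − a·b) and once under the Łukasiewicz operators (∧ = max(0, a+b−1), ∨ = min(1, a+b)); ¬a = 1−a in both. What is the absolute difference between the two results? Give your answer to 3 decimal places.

Under algebraic product:
  ~q = 1 − 0.2300 = 0.7700
  p & ~q = a·b on (0.7000, 0.7700) = 0.5390
  (p & ~q) | p = a + b − a·b on (0.5390, 0.7000) = 0.8617
  → value = 0.8617
Under Łukasiewicz:
  ~q = 1 − 0.23 = 0.77
  p & ~q = max(0, a+b−1) on (0.70, 0.77) = 0.47
  (p & ~q) | p = min(1, a+b) on (0.47, 0.70) = 1.00
  → value = 1.0000
|0.8617 − 1.0000| = 0.138

0.138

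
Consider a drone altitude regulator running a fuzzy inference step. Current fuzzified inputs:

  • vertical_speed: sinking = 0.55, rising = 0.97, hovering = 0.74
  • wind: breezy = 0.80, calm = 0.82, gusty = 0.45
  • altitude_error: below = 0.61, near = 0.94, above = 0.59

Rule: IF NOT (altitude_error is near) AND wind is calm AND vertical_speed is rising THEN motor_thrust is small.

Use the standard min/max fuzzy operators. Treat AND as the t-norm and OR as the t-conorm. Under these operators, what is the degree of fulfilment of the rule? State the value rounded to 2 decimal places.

0.06

firing strength: ¬near=1−0.94=0.06, calm=0.82, rising=0.97; AND[min(a, b)] → w = 0.06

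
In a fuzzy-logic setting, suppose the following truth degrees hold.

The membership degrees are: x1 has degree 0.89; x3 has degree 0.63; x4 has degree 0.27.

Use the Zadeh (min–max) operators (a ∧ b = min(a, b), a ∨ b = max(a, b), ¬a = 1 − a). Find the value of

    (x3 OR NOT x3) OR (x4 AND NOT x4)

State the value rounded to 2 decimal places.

0.63

NOT x3 = 1 − 0.63 = 0.37
x3 OR NOT x3 = max(a, b) on (0.63, 0.37) = 0.63
NOT x4 = 1 − 0.27 = 0.73
x4 AND NOT x4 = min(a, b) on (0.27, 0.73) = 0.27
(x3 OR NOT x3) OR (x4 AND NOT x4) = max(a, b) on (0.63, 0.27) = 0.63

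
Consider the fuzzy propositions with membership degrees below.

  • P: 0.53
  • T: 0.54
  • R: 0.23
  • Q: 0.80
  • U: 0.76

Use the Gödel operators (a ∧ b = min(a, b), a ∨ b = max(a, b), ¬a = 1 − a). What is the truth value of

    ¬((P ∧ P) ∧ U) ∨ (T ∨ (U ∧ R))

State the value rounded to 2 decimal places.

P ∧ P = min(a, b) on (0.53, 0.53) = 0.53
(P ∧ P) ∧ U = min(a, b) on (0.53, 0.76) = 0.53
¬((P ∧ P) ∧ U) = 1 − 0.53 = 0.47
U ∧ R = min(a, b) on (0.76, 0.23) = 0.23
T ∨ (U ∧ R) = max(a, b) on (0.54, 0.23) = 0.54
¬((P ∧ P) ∧ U) ∨ (T ∨ (U ∧ R)) = max(a, b) on (0.47, 0.54) = 0.54

0.54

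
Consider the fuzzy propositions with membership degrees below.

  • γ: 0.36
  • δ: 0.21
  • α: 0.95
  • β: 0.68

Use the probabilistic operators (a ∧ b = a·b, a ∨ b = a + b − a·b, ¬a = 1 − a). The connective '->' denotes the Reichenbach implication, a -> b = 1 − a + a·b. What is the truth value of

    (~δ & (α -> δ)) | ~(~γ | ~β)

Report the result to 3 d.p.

0.394

~δ = 1 − 0.2100 = 0.7900
α -> δ  [Reichenbach: 1 − a + a·b] with a=0.9500, b=0.2100 → 0.2495
~δ & (α -> δ) = a·b on (0.7900, 0.2495) = 0.1971
~γ = 1 − 0.3600 = 0.6400
~β = 1 − 0.6800 = 0.3200
~γ | ~β = a + b − a·b on (0.6400, 0.3200) = 0.7552
~(~γ | ~β) = 1 − 0.7552 = 0.2448
(~δ & (α -> δ)) | ~(~γ | ~β) = a + b − a·b on (0.1971, 0.2448) = 0.3937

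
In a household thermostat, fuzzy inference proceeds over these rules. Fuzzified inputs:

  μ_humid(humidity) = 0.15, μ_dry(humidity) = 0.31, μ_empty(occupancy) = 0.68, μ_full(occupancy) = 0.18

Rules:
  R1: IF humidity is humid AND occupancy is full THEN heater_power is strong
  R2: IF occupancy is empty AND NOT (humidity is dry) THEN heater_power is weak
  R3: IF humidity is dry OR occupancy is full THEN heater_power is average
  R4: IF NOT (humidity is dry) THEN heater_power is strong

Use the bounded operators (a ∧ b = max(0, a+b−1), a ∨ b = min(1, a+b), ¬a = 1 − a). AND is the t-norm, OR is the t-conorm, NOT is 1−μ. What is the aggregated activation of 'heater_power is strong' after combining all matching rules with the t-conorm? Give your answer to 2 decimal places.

R1: humid=0.15, full=0.18; AND[max(0, a+b−1)] → w = 0.00
R2: empty=0.68, ¬dry=1−0.31=0.69; AND[max(0, a+b−1)] → w = 0.37
R3: dry=0.31, full=0.18; OR[min(1, a+b)] → w = 0.49
R4: ¬dry=1−0.31=0.69 → w = 0.69
Rules with consequent 'strong': {R1, R4} → strengths 0.00, 0.69
Aggregate via t-conorm [min(1, a+b)]: 0.69

0.69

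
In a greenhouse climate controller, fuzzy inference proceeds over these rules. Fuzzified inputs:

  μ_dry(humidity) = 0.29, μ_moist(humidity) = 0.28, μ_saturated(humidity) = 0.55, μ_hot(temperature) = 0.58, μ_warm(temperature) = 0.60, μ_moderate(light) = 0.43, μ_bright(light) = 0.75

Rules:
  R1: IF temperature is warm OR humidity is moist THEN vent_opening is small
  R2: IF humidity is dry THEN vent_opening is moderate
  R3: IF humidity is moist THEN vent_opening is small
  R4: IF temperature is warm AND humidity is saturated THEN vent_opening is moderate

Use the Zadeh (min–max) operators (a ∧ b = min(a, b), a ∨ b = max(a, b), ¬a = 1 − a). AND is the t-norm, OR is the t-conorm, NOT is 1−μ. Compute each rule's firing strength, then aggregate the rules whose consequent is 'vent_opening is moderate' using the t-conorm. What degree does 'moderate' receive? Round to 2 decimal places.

0.55

R1: warm=0.60, moist=0.28; OR[max(a, b)] → w = 0.60
R2: dry=0.29 → w = 0.29
R3: moist=0.28 → w = 0.28
R4: warm=0.60, saturated=0.55; AND[min(a, b)] → w = 0.55
Rules with consequent 'moderate': {R2, R4} → strengths 0.29, 0.55
Aggregate via t-conorm [max(a, b)]: 0.55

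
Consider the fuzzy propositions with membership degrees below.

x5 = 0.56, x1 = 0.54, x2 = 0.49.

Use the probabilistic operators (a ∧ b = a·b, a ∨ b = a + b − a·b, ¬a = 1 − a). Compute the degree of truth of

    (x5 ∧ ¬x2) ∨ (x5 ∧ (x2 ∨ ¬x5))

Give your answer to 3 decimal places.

¬x2 = 1 − 0.4900 = 0.5100
x5 ∧ ¬x2 = a·b on (0.5600, 0.5100) = 0.2856
¬x5 = 1 − 0.5600 = 0.4400
x2 ∨ ¬x5 = a + b − a·b on (0.4900, 0.4400) = 0.7144
x5 ∧ (x2 ∨ ¬x5) = a·b on (0.5600, 0.7144) = 0.4001
(x5 ∧ ¬x2) ∨ (x5 ∧ (x2 ∨ ¬x5)) = a + b − a·b on (0.2856, 0.4001) = 0.5714

0.571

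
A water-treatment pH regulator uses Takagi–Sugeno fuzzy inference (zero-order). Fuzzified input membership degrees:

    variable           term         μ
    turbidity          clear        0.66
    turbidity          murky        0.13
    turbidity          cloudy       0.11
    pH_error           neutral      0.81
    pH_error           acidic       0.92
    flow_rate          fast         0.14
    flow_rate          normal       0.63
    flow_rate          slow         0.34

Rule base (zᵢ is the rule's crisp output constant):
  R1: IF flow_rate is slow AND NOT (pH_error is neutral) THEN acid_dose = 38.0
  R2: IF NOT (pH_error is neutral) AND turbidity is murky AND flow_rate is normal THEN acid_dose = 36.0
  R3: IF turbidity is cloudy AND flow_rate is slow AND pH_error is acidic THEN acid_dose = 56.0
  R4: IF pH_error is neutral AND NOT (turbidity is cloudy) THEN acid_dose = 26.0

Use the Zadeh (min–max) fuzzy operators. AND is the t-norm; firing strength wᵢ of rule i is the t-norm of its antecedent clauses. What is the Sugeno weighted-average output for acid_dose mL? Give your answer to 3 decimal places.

R1 (z=38.0): slow=0.34, ¬neutral=1−0.81=0.19; AND[min(a, b)] → w = 0.19
R2 (z=36.0): ¬neutral=1−0.81=0.19, murky=0.13, normal=0.63; AND[min(a, b)] → w = 0.13
R3 (z=56.0): cloudy=0.11, slow=0.34, acidic=0.92; AND[min(a, b)] → w = 0.11
R4 (z=26.0): neutral=0.81, ¬cloudy=1−0.11=0.89; AND[min(a, b)] → w = 0.81
Weighted average = (0.19·38.0 + 0.13·36.0 + 0.11·56.0 + 0.81·26.0) / (0.19 + 0.13 + 0.11 + 0.81)
  = 39.1200 / 1.2400 = 31.548

31.548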